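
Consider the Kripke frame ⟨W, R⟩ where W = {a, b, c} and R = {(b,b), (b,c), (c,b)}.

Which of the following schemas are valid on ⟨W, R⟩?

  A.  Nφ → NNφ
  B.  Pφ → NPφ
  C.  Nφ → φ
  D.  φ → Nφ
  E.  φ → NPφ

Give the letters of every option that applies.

R is not reflexive: not a R a.
R is symmetric: every R-edge is matched by its reverse.
R is not transitive: c R b and b R c but not c R c.
R is not euclidean: b R c and b R c but not c R c.
R is not a subset of the identity: b R c with b ≠ c.
(A) Nφ → NNφ is axiom 4, which corresponds to transitivity. R is not transitive — not valid.
(B) Pφ → NPφ is axiom 5, which corresponds to the euclidean property. R is not euclidean — not valid.
(C) axiom T: valid iff R is reflexive. R is not reflexive — not valid.
(D) φ → Nφ is equivalent to ◇p→p; it holds exactly when R ⊆ identity. Here R ⊄ identity — not valid.
(E) φ → NPφ (axiom B) characterises the symmetric frames. R is symmetric — valid.

E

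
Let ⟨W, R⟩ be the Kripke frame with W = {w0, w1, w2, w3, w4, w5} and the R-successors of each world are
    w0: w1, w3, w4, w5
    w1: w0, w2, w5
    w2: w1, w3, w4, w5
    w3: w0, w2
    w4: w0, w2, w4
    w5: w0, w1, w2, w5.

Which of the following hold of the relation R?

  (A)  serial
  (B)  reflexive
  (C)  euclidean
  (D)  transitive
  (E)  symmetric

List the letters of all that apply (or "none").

A, E

(A) serial: every world has an R-successor.
(B) not reflexive: not w0 R w0.
(C) not euclidean: w0 R w1 and w0 R w3 but not w1 R w3.
(D) not transitive: w0 R w1 and w1 R w0 but not w0 R w0.
(E) symmetric: every R-edge is matched by its reverse.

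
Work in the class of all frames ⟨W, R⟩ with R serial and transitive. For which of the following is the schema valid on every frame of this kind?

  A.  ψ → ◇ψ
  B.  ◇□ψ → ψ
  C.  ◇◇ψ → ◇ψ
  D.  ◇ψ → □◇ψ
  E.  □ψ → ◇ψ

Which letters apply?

(A) ψ → ◇ψ is the dual of axiom T, which corresponds to reflexivity. Such an R need not be reflexive — not valid.
(B) ◇□ψ → ψ is the dual of axiom B; it is valid on a frame exactly when R is symmetric. Such an R need not be symmetric, so not valid.
(C) ◇◇ψ → ◇ψ is the dual of axiom 4, which corresponds to transitivity. Every such R is transitive — valid.
(D) axiom 5: valid iff R is euclidean. Such an R need not be euclidean — not valid.
(E) □ψ → ◇ψ is axiom D, which corresponds to seriality. Every such R is serial — valid.

C, E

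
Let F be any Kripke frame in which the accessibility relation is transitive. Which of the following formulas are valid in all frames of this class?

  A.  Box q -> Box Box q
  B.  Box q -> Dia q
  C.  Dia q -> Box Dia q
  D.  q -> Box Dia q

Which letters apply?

(A) Box q -> Box Box q is axiom 4, which corresponds to transitivity. Every such R is transitive — valid.
(B) axiom D: valid iff R is serial. Such an R need not be serial — not valid.
(C) Dia q -> Box Dia q is axiom 5; it is valid on a frame exactly when R is euclidean. Such an R need not be euclidean, so not valid.
(D) q -> Box Dia q is axiom B, which corresponds to symmetry. Such an R need not be symmetric — not valid.

A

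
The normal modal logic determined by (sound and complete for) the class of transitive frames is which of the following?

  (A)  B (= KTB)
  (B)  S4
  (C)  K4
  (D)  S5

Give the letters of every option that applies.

(A) B (= KTB) is determined by the class of reflexive and symmetric frames.
(B) S4 is determined by the class of reflexive and transitive frames.
(C) K4 is determined by exactly this class.
(D) S5 is determined by the class of reflexive, symmetric, and transitive frames.

C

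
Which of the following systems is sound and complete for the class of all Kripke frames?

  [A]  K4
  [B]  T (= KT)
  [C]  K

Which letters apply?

(A) K4 is determined by the class of transitive frames.
(B) T (= KT) is determined by the class of reflexive frames.
(C) K is determined by exactly this class.

C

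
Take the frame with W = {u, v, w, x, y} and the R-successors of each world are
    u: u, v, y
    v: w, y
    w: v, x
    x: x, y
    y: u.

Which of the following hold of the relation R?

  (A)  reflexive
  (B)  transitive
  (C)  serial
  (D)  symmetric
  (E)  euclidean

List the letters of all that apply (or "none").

(A) not reflexive: not v R v.
(B) not transitive: u R v and v R w but not u R w.
(C) serial: every world has an R-successor.
(D) not symmetric: u R v but not v R u.
(E) not euclidean: u R v and u R u but not v R u.

C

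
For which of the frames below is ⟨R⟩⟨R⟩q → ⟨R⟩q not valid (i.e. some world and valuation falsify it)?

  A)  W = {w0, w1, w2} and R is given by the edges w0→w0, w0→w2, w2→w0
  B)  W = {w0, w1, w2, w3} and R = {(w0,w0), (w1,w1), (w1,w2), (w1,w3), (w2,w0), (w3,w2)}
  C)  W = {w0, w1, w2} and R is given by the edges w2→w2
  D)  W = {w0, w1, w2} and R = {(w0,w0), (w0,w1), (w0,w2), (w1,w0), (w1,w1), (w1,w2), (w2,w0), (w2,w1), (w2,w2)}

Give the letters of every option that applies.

A, B

The schema ⟨R⟩⟨R⟩q → ⟨R⟩q is the dual of axiom 4; it is valid on a frame iff R is transitive.
(A) R is not transitive (w2 R w0 and w0 R w2 but not w2 R w2), so the schema fails here.
(B) R is not transitive (w1 R w2 and w2 R w0 but not w1 R w0), so the schema fails here.
(C) R is transitive (R is closed under composition), so the schema is valid here.
(D) R is transitive (R is closed under composition), so the schema is valid here.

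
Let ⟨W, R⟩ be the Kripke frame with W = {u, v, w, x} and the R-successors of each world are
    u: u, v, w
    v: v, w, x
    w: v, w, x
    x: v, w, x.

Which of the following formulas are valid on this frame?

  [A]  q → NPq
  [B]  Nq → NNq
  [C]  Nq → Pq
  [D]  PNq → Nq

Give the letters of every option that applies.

R is not symmetric: u R v but not v R u.
R is not transitive: u R v and v R x but not u R x.
R is not euclidean: u R v and u R u but not v R u.
R is serial: every world has an R-successor.
(A) q → NPq (axiom B) characterises the symmetric frames. R is not symmetric — not valid.
(B) Nq → NNq is axiom 4; it is valid on a frame exactly when R is transitive. R is not transitive, so not valid.
(C) Nq → Pq is axiom D, which corresponds to seriality. R is serial — valid.
(D) PNq → Nq is the dual of axiom 5; it is valid on a frame exactly when R is euclidean. R is not euclidean, so not valid.

C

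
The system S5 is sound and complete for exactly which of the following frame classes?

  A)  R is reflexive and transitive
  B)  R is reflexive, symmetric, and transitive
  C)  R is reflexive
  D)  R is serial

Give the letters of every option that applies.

B

(A) this class determines S4, not S5.
(B) S5 is sound and complete for exactly this class.
(C) this class determines T (= KT), not S5.
(D) this class determines D, not S5.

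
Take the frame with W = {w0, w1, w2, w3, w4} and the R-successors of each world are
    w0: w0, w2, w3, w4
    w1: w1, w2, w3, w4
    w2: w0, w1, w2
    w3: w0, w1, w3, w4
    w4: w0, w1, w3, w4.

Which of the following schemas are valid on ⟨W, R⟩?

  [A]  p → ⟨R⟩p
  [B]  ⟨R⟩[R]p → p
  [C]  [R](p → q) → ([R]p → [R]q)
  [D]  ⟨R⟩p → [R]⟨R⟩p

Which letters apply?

R is reflexive: each world relates to itself.
R is symmetric: every R-edge is matched by its reverse.
R is not euclidean: w0 R w2 and w0 R w3 but not w2 R w3.
(A) the dual of axiom T: valid iff R is reflexive. R is reflexive — valid.
(B) the dual of axiom B: valid iff R is symmetric. R is symmetric — valid.
(C) [R](p → q) → ([R]p → [R]q) is axiom K, valid on every Kripke frame — valid.
(D) ⟨R⟩p → [R]⟨R⟩p (axiom 5) characterises the euclidean frames. R is not euclidean — not valid.

A, B, C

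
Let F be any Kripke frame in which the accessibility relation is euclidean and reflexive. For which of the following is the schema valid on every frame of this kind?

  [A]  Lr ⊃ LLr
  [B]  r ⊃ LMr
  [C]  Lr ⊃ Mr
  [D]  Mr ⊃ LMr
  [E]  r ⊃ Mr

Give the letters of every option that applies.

A, B, C, D, E

A reflexive euclidean relation is also symmetric (from wRw and wRv the euclidean condition gives vRw) and hence transitive; it is an equivalence relation.
(A) Lr ⊃ LLr is axiom 4; it is valid on a frame exactly when R is transitive. Every such R is transitive, so valid.
(B) r ⊃ LMr is axiom B, which corresponds to symmetry. Every such R is symmetric — valid.
(C) axiom D: valid iff R is serial. Every such R is serial — valid.
(D) axiom 5: valid iff R is euclidean. Every such R is euclidean — valid.
(E) r ⊃ Mr is the dual of axiom T; it is valid on a frame exactly when R is reflexive. Every such R is reflexive, so valid.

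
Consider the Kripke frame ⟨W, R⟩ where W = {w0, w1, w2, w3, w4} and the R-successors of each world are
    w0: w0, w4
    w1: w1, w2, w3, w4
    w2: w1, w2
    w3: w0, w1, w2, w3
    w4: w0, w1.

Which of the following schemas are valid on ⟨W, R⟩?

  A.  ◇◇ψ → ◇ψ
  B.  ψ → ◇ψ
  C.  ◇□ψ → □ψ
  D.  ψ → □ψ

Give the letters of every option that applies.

none

R is not reflexive: not w4 R w4.
R is not transitive: w0 R w4 and w4 R w1 but not w0 R w1.
R is not euclidean: w1 R w2 and w1 R w3 but not w2 R w3.
R is not a subset of the identity: w0 R w4 with w0 ≠ w4.
(A) ◇◇ψ → ◇ψ is the dual of axiom 4; it is valid on a frame exactly when R is transitive. R is not transitive, so not valid.
(B) the dual of axiom T: valid iff R is reflexive. R is not reflexive — not valid.
(C) the dual of axiom 5: valid iff R is euclidean. R is not euclidean — not valid.
(D) ψ → □ψ is valid only on frames where every R-edge is a self-loop. Here R ⊄ identity — not valid.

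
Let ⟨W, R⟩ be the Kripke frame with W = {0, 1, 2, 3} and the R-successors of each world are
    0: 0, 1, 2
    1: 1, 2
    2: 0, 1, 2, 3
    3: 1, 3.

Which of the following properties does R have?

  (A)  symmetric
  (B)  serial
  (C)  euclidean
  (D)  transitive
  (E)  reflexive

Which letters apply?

(A) not symmetric: 0 R 1 but not 1 R 0.
(B) serial: every world has an R-successor.
(C) not euclidean: 0 R 1 and 0 R 0 but not 1 R 0.
(D) not transitive: 0 R 2 and 2 R 3 but not 0 R 3.
(E) reflexive: each world relates to itself.

B, E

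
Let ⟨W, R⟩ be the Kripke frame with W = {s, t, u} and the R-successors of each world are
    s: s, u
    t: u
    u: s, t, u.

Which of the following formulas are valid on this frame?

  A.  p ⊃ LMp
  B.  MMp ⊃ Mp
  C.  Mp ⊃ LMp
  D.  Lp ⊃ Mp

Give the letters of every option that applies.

R is symmetric: every R-edge is matched by its reverse.
R is not transitive: s R u and u R t but not s R t.
R is not euclidean: u R s and u R t but not s R t.
R is serial: every world has an R-successor.
(A) axiom B: valid iff R is symmetric. R is symmetric — valid.
(B) MMp ⊃ Mp is the dual of axiom 4; it is valid on a frame exactly when R is transitive. R is not transitive, so not valid.
(C) Mp ⊃ LMp (axiom 5) characterises the euclidean frames. R is not euclidean — not valid.
(D) Lp ⊃ Mp is axiom D, which corresponds to seriality. R is serial — valid.

A, D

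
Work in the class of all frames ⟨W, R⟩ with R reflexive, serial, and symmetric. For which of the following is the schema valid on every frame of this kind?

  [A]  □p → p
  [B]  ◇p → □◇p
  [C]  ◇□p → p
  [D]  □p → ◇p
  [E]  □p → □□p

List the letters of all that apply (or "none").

(A) □p → p is axiom T, which corresponds to reflexivity. Every such R is reflexive — valid.
(B) ◇p → □◇p is axiom 5, which corresponds to the euclidean property. Such an R need not be euclidean — not valid.
(C) ◇□p → p is the dual of axiom B, which corresponds to symmetry. Every such R is symmetric — valid.
(D) □p → ◇p is axiom D; it is valid on a frame exactly when R is serial. Every such R is serial, so valid.
(E) □p → □□p is axiom 4, which corresponds to transitivity. Such an R need not be transitive — not valid.

A, C, D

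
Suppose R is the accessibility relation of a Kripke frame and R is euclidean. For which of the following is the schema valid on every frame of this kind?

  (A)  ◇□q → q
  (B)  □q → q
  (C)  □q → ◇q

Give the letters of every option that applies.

(A) ◇□q → q is the dual of axiom B, which corresponds to symmetry. Such an R need not be symmetric — not valid.
(B) axiom T: valid iff R is reflexive. Such an R need not be reflexive — not valid.
(C) axiom D: valid iff R is serial. Such an R need not be serial — not valid.

none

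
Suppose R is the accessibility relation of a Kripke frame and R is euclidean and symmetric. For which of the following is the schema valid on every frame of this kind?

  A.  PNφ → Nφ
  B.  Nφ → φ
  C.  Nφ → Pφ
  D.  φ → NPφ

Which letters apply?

A symmetric euclidean relation is transitive (uRv and vRw give vRu by symmetry, then uRw by the euclidean condition, applied at v).
(A) PNφ → Nφ is the dual of axiom 5; it is valid on a frame exactly when R is euclidean. Every such R is euclidean, so valid.
(B) Nφ → φ is axiom T, which corresponds to reflexivity. Such an R need not be reflexive — not valid.
(C) Nφ → Pφ is axiom D; it is valid on a frame exactly when R is serial. Such an R need not be serial, so not valid.
(D) φ → NPφ is axiom B; it is valid on a frame exactly when R is symmetric. Every such R is symmetric, so valid.

A, D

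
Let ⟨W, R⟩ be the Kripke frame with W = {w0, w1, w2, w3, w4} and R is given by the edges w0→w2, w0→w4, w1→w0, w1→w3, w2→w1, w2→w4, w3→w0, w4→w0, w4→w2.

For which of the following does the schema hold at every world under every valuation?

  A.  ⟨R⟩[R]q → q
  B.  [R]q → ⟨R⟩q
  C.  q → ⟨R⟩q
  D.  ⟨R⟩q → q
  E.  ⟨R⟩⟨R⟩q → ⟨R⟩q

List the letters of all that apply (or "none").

B

R is not reflexive: not w0 R w0.
R is not symmetric: w0 R w2 but not w2 R w0.
R is not transitive: w0 R w2 and w2 R w1 but not w0 R w1.
R is serial: every world has an R-successor.
R is not a subset of the identity: w0 R w2 with w0 ≠ w2.
(A) ⟨R⟩[R]q → q is the dual of axiom B; it is valid on a frame exactly when R is symmetric. R is not symmetric, so not valid.
(B) [R]q → ⟨R⟩q is axiom D, which corresponds to seriality. R is serial — valid.
(C) the dual of axiom T: valid iff R is reflexive. R is not reflexive — not valid.
(D) ⟨R⟩q → q is the converse of T; it holds exactly when R ⊆ identity. Here R ⊄ identity — not valid.
(E) the dual of axiom 4: valid iff R is transitive. R is not transitive — not valid.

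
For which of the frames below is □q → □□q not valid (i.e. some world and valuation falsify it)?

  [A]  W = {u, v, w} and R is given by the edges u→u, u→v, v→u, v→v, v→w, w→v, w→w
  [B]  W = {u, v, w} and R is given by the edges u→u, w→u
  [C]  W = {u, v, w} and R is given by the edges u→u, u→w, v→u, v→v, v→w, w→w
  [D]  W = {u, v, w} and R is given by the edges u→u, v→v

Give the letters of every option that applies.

A

The schema □q → □□q is axiom 4; it is valid on a frame iff R is transitive.
(A) R is not transitive (u R v and v R w but not u R w), so the schema fails here.
(B) R is transitive (R is closed under composition), so the schema is valid here.
(C) R is transitive (R is closed under composition), so the schema is valid here.
(D) R is transitive (R is closed under composition), so the schema is valid here.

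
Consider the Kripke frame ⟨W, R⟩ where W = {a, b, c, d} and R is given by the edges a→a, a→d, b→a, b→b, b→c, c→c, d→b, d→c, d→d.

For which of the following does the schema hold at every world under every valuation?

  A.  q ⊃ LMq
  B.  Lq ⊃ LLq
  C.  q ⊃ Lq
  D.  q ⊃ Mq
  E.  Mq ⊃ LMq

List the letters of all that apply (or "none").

R is reflexive: each world relates to itself.
R is not symmetric: a R d but not d R a.
R is not transitive: a R d and d R b but not a R b.
R is not euclidean: a R d and a R a but not d R a.
R is not a subset of the identity: a R d with a ≠ d.
(A) q ⊃ LMq (axiom B) characterises the symmetric frames. R is not symmetric — not valid.
(B) Lq ⊃ LLq (axiom 4) characterises the transitive frames. R is not transitive — not valid.
(C) q ⊃ Lq is valid only on frames where every R-edge is a self-loop. Here R ⊄ identity — not valid.
(D) q ⊃ Mq is the dual of axiom T, which corresponds to reflexivity. R is reflexive — valid.
(E) Mq ⊃ LMq (axiom 5) characterises the euclidean frames. R is not euclidean — not valid.

D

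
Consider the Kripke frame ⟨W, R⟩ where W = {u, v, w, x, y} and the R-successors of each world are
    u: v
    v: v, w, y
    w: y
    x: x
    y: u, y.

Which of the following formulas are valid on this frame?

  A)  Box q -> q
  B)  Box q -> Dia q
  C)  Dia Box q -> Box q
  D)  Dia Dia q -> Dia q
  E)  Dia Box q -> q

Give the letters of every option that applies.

R is not reflexive: not u R u.
R is not symmetric: u R v but not v R u.
R is not transitive: u R v and v R w but not u R w.
R is not euclidean: v R w and v R v but not w R v.
R is serial: every world has an R-successor.
(A) Box q -> q is axiom T, which corresponds to reflexivity. R is not reflexive — not valid.
(B) Box q -> Dia q (axiom D) characterises the serial frames. R is serial — valid.
(C) Dia Box q -> Box q (the dual of axiom 5) characterises the euclidean frames. R is not euclidean — not valid.
(D) Dia Dia q -> Dia q (the dual of axiom 4) characterises the transitive frames. R is not transitive — not valid.
(E) Dia Box q -> q (the dual of axiom B) characterises the symmetric frames. R is not symmetric — not valid.

B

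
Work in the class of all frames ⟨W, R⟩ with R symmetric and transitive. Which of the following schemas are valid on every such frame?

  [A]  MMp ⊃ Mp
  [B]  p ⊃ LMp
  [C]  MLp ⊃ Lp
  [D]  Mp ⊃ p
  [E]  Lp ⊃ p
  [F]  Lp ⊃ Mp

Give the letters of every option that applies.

A symmetric transitive relation is euclidean (uRv and uRw give vRu by symmetry, then vRw by transitivity).
(A) MMp ⊃ Mp is the dual of axiom 4; it is valid on a frame exactly when R is transitive. Every such R is transitive, so valid.
(B) p ⊃ LMp (axiom B) characterises the symmetric frames. Every such R is symmetric — valid.
(C) MLp ⊃ Lp (the dual of axiom 5) characterises the euclidean frames. Every such R is euclidean — valid.
(D) Mp ⊃ p is the converse of T; it holds exactly when R ⊆ identity. Such an R need not be a subset of the identity — not valid.
(E) Lp ⊃ p is axiom T, which corresponds to reflexivity. Such an R need not be reflexive — not valid.
(F) axiom D: valid iff R is serial. Such an R need not be serial — not valid.

A, B, C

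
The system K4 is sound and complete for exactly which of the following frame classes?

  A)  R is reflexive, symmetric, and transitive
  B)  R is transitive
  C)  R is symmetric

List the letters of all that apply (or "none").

(A) this class determines S5, not K4.
(B) K4 is sound and complete for exactly this class.
(C) this class determines KB, not K4.

B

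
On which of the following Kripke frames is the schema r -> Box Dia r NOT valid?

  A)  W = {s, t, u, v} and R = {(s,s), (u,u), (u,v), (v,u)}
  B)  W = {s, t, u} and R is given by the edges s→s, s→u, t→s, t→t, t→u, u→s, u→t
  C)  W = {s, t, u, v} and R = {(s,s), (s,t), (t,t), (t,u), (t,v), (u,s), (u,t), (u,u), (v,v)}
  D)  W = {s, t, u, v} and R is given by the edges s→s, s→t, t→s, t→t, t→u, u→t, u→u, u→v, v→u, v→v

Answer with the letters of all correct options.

The schema r -> Box Dia r is axiom B; it is valid on a frame iff R is symmetric.
(A) R is symmetric (every R-edge is matched by its reverse), so the schema is valid here.
(B) R is not symmetric (t R s but not s R t), so the schema fails here.
(C) R is not symmetric (s R t but not t R s), so the schema fails here.
(D) R is symmetric (every R-edge is matched by its reverse), so the schema is valid here.

B, C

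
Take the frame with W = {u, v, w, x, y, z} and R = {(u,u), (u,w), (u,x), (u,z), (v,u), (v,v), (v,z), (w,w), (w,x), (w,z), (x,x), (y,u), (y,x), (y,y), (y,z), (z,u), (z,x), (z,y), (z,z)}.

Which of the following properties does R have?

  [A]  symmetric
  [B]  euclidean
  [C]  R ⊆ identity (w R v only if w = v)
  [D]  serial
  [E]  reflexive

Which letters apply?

(A) not symmetric: u R w but not w R u.
(B) not euclidean: u R w and u R u but not w R u.
(C) not ⊆ identity: u R w with u ≠ w.
(D) serial: every world has an R-successor.
(E) reflexive: each world relates to itself.

D, E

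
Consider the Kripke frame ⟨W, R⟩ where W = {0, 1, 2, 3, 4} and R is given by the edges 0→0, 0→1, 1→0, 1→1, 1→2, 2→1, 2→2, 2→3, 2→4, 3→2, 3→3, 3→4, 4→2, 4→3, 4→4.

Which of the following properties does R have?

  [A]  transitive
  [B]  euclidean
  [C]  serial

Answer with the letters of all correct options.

(A) not transitive: 0 R 1 and 1 R 2 but not 0 R 2.
(B) not euclidean: 1 R 0 and 1 R 2 but not 0 R 2.
(C) serial: every world has an R-successor.

C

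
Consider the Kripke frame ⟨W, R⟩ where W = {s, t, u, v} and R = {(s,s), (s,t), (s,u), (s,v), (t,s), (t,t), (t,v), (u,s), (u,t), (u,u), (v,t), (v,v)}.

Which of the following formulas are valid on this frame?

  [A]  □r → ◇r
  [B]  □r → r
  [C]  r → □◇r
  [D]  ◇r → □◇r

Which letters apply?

A, B

R is reflexive: each world relates to itself.
R is not symmetric: s R v but not v R s.
R is not euclidean: s R t and s R u but not t R u.
R is serial: every world has an R-successor.
(A) □r → ◇r is axiom D, which corresponds to seriality. R is serial — valid.
(B) □r → r (axiom T) characterises the reflexive frames. R is reflexive — valid.
(C) r → □◇r is axiom B, which corresponds to symmetry. R is not symmetric — not valid.
(D) axiom 5: valid iff R is euclidean. R is not euclidean — not valid.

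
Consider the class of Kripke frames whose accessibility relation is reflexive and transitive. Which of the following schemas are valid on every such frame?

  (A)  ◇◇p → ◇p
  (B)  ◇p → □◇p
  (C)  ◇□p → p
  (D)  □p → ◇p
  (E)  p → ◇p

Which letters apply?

A, D, E

Reflexive relations are serial.
(A) ◇◇p → ◇p is the dual of axiom 4, which corresponds to transitivity. Every such R is transitive — valid.
(B) ◇p → □◇p is axiom 5, which corresponds to the euclidean property. Such an R need not be euclidean — not valid.
(C) ◇□p → p (the dual of axiom B) characterises the symmetric frames. Such an R need not be symmetric — not valid.
(D) axiom D: valid iff R is serial. Every such R is serial — valid.
(E) the dual of axiom T: valid iff R is reflexive. Every such R is reflexive — valid.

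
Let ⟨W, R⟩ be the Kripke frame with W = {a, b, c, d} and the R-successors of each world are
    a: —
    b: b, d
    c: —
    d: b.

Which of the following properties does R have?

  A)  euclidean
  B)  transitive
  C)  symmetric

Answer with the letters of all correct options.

(A) not euclidean: b R d and b R d but not d R d.
(B) not transitive: d R b and b R d but not d R d.
(C) symmetric: every R-edge is matched by its reverse.

C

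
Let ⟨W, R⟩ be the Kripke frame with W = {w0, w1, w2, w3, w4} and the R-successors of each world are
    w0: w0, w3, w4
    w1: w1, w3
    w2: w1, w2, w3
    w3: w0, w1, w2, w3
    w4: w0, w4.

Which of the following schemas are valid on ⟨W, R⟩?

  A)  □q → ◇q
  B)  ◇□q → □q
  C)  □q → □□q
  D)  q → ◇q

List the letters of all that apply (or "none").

R is reflexive: each world relates to itself.
R is not transitive: w0 R w3 and w3 R w1 but not w0 R w1.
R is not euclidean: w0 R w3 and w0 R w4 but not w3 R w4.
R is serial: every world has an R-successor.
(A) □q → ◇q is axiom D; it is valid on a frame exactly when R is serial. R is serial, so valid.
(B) ◇□q → □q is the dual of axiom 5, which corresponds to the euclidean property. R is not euclidean — not valid.
(C) axiom 4: valid iff R is transitive. R is not transitive — not valid.
(D) the dual of axiom T: valid iff R is reflexive. R is reflexive — valid.

A, D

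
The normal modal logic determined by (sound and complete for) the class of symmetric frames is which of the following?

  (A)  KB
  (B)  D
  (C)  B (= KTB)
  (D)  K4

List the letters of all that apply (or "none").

A

(A) KB is determined by exactly this class.
(B) D is determined by the class of serial frames.
(C) B (= KTB) is determined by the class of reflexive and symmetric frames.
(D) K4 is determined by the class of transitive frames.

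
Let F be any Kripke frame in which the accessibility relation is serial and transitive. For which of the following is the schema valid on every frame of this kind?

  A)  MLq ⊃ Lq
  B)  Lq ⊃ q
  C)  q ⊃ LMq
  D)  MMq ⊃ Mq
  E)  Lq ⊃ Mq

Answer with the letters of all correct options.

(A) MLq ⊃ Lq (the dual of axiom 5) characterises the euclidean frames. Such an R need not be euclidean — not valid.
(B) Lq ⊃ q is axiom T; it is valid on a frame exactly when R is reflexive. Such an R need not be reflexive, so not valid.
(C) q ⊃ LMq is axiom B, which corresponds to symmetry. Such an R need not be symmetric — not valid.
(D) the dual of axiom 4: valid iff R is transitive. Every such R is transitive — valid.
(E) Lq ⊃ Mq is axiom D, which corresponds to seriality. Every such R is serial — valid.

D, E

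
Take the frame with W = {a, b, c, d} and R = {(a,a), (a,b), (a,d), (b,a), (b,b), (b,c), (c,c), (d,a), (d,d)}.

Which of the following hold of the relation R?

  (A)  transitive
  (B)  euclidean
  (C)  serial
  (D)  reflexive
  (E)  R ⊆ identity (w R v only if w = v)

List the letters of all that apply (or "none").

C, D

(A) not transitive: a R b and b R c but not a R c.
(B) not euclidean: a R b and a R d but not b R d.
(C) serial: every world has an R-successor.
(D) reflexive: each world relates to itself.
(E) not ⊆ identity: a R b with a ≠ b.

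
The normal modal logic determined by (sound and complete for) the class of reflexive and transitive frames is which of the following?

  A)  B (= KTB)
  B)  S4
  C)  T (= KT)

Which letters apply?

(A) B (= KTB) is determined by the class of reflexive and symmetric frames.
(B) S4 is determined by exactly this class.
(C) T (= KT) is determined by the class of reflexive frames.

B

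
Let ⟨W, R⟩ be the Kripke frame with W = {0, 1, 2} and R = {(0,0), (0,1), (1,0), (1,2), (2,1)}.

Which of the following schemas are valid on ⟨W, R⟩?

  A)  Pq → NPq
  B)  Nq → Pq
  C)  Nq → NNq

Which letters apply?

B

R is not transitive: 0 R 1 and 1 R 2 but not 0 R 2.
R is not euclidean: 1 R 0 and 1 R 2 but not 0 R 2.
R is serial: every world has an R-successor.
(A) Pq → NPq is axiom 5, which corresponds to the euclidean property. R is not euclidean — not valid.
(B) Nq → Pq is axiom D; it is valid on a frame exactly when R is serial. R is serial, so valid.
(C) Nq → NNq (axiom 4) characterises the transitive frames. R is not transitive — not valid.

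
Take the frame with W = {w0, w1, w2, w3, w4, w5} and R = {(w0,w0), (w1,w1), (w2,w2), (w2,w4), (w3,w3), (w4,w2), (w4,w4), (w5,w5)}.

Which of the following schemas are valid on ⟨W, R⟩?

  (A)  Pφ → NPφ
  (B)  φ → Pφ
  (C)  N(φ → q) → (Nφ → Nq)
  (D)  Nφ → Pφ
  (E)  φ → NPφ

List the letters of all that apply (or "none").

R is reflexive: each world relates to itself.
R is symmetric: every R-edge is matched by its reverse.
R is euclidean: any two R-successors of the same world are R-related.
R is serial: every world has an R-successor.
(A) Pφ → NPφ (axiom 5) characterises the euclidean frames. R is euclidean — valid.
(B) φ → Pφ is the dual of axiom T, which corresponds to reflexivity. R is reflexive — valid.
(C) N(φ → q) → (Nφ → Nq) is axiom K, valid on every Kripke frame — valid.
(D) axiom D: valid iff R is serial. R is serial — valid.
(E) φ → NPφ (axiom B) characterises the symmetric frames. R is symmetric — valid.

A, B, C, D, E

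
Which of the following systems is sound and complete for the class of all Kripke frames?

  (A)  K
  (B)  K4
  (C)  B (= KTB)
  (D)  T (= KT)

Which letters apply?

(A) K is determined by exactly this class.
(B) K4 is determined by the class of transitive frames.
(C) B (= KTB) is determined by the class of reflexive and symmetric frames.
(D) T (= KT) is determined by the class of reflexive frames.

A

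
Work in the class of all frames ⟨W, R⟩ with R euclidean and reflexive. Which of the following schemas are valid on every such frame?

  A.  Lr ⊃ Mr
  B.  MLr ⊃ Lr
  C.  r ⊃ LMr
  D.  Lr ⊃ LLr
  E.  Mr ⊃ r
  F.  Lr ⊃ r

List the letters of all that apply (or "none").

A reflexive euclidean relation is also symmetric (from wRw and wRv the euclidean condition gives vRw) and hence transitive; it is an equivalence relation.
(A) Lr ⊃ Mr is axiom D, which corresponds to seriality. Every such R is serial — valid.
(B) MLr ⊃ Lr is the dual of axiom 5; it is valid on a frame exactly when R is euclidean. Every such R is euclidean, so valid.
(C) r ⊃ LMr is axiom B; it is valid on a frame exactly when R is symmetric. Every such R is symmetric, so valid.
(D) Lr ⊃ LLr is axiom 4; it is valid on a frame exactly when R is transitive. Every such R is transitive, so valid.
(E) Mr ⊃ r (the converse of T) corresponds to R being a subset of the identity. Such an R need not be a subset of the identity, so not valid.
(F) Lr ⊃ r is axiom T; it is valid on a frame exactly when R is reflexive. Every such R is reflexive, so valid.

A, B, C, D, F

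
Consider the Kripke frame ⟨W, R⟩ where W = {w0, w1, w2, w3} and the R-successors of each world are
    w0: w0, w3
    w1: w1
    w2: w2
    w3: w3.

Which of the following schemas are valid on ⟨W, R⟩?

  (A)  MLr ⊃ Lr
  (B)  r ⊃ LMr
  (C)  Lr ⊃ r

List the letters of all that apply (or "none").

R is reflexive: each world relates to itself.
R is not symmetric: w0 R w3 but not w3 R w0.
R is not euclidean: w0 R w3 and w0 R w0 but not w3 R w0.
(A) MLr ⊃ Lr is the dual of axiom 5; it is valid on a frame exactly when R is euclidean. R is not euclidean, so not valid.
(B) r ⊃ LMr (axiom B) characterises the symmetric frames. R is not symmetric — not valid.
(C) Lr ⊃ r (axiom T) characterises the reflexive frames. R is reflexive — valid.

C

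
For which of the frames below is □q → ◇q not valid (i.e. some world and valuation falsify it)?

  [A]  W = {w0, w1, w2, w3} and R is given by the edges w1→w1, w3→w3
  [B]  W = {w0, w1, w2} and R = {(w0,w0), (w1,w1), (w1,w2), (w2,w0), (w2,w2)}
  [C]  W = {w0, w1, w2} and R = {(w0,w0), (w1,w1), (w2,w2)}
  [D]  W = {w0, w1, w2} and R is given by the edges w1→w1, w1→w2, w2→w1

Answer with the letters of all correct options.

The schema □q → ◇q is axiom D; it is valid on a frame iff R is serial.
(A) R is not serial (w0 has no R-successor), so the schema fails here.
(B) R is serial (every world has an R-successor), so the schema is valid here.
(C) R is serial (every world has an R-successor), so the schema is valid here.
(D) R is not serial (w0 has no R-successor), so the schema fails here.

A, D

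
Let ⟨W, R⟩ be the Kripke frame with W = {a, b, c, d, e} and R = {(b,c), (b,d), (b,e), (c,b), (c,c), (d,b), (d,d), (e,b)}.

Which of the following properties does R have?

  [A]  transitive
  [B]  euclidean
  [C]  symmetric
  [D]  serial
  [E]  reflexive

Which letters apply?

C

(A) not transitive: b R c and c R b but not b R b.
(B) not euclidean: b R c and b R d but not c R d.
(C) symmetric: every R-edge is matched by its reverse.
(D) not serial: a has no R-successor.
(E) not reflexive: not a R a.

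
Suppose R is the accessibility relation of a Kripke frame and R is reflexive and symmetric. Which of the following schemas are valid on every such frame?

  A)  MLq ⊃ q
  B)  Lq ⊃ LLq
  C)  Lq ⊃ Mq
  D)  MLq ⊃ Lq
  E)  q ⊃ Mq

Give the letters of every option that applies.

Reflexive relations are serial.
(A) MLq ⊃ q is the dual of axiom B; it is valid on a frame exactly when R is symmetric. Every such R is symmetric, so valid.
(B) axiom 4: valid iff R is transitive. Such an R need not be transitive — not valid.
(C) Lq ⊃ Mq is axiom D; it is valid on a frame exactly when R is serial. Every such R is serial, so valid.
(D) MLq ⊃ Lq is the dual of axiom 5; it is valid on a frame exactly when R is euclidean. Such an R need not be euclidean, so not valid.
(E) the dual of axiom T: valid iff R is reflexive. Every such R is reflexive — valid.

A, C, E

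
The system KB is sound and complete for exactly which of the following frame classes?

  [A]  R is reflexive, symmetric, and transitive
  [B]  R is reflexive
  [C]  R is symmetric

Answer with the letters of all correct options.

(A) this class determines S5, not KB.
(B) this class determines T (= KT), not KB.
(C) KB is sound and complete for exactly this class.

C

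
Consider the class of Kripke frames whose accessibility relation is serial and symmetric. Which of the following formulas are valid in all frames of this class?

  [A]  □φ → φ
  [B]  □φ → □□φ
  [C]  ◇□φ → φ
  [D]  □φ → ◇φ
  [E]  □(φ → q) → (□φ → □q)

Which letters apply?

(A) □φ → φ is axiom T, which corresponds to reflexivity. Such an R need not be reflexive — not valid.
(B) axiom 4: valid iff R is transitive. Such an R need not be transitive — not valid.
(C) ◇□φ → φ is the dual of axiom B; it is valid on a frame exactly when R is symmetric. Every such R is symmetric, so valid.
(D) □φ → ◇φ is axiom D, which corresponds to seriality. Every such R is serial — valid.
(E) □(φ → q) → (□φ → □q) is the K axiom; it holds on all frames — valid.

C, D, E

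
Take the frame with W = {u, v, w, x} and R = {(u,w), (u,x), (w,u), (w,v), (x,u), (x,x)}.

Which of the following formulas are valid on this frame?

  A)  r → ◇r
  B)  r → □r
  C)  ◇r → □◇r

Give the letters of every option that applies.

R is not reflexive: not u R u.
R is not euclidean: u R w and u R x but not w R x.
R is not a subset of the identity: u R w with u ≠ w.
(A) r → ◇r is the dual of axiom T, which corresponds to reflexivity. R is not reflexive — not valid.
(B) r → □r is valid only on frames where every R-edge is a self-loop. Here R ⊄ identity — not valid.
(C) ◇r → □◇r (axiom 5) characterises the euclidean frames. R is not euclidean — not valid.

none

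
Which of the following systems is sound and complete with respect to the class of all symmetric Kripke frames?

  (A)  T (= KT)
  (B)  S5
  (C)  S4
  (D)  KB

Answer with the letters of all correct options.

(A) T (= KT) is determined by the class of reflexive frames.
(B) S5 is determined by the class of reflexive, symmetric, and transitive frames.
(C) S4 is determined by the class of reflexive and transitive frames.
(D) KB is determined by exactly this class.

D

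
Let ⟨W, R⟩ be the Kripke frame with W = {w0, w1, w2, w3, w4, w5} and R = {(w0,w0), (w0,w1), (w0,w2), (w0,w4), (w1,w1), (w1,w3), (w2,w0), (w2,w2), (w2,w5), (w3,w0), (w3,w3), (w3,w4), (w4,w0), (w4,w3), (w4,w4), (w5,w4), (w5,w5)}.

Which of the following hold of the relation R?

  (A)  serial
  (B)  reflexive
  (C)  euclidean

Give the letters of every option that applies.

(A) serial: every world has an R-successor.
(B) reflexive: each world relates to itself.
(C) not euclidean: w0 R w1 and w0 R w0 but not w1 R w0.

A, B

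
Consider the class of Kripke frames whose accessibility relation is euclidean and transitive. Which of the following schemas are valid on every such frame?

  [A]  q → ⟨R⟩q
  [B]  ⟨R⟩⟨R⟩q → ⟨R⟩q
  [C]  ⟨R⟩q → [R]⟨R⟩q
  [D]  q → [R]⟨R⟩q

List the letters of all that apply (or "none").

(A) q → ⟨R⟩q (the dual of axiom T) characterises the reflexive frames. Such an R need not be reflexive — not valid.
(B) the dual of axiom 4: valid iff R is transitive. Every such R is transitive — valid.
(C) axiom 5: valid iff R is euclidean. Every such R is euclidean — valid.
(D) q → [R]⟨R⟩q is axiom B; it is valid on a frame exactly when R is symmetric. Such an R need not be symmetric, so not valid.

B, C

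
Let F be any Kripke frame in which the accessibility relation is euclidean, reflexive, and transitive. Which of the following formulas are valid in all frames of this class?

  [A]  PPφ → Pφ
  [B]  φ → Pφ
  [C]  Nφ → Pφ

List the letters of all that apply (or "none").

A, B, C

A relation that is euclidean, reflexive, and transitive is also serial and symmetric.
(A) PPφ → Pφ (the dual of axiom 4) characterises the transitive frames. Every such R is transitive — valid.
(B) the dual of axiom T: valid iff R is reflexive. Every such R is reflexive — valid.
(C) axiom D: valid iff R is serial. Every such R is serial — valid.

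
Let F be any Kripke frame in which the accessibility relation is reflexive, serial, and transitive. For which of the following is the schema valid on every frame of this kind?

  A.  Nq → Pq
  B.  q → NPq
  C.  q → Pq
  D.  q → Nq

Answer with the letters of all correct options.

A, C

(A) Nq → Pq (axiom D) characterises the serial frames. Every such R is serial — valid.
(B) q → NPq (axiom B) characterises the symmetric frames. Such an R need not be symmetric — not valid.
(C) q → Pq is the dual of axiom T; it is valid on a frame exactly when R is reflexive. Every such R is reflexive, so valid.
(D) q → Nq is valid only on frames where every R-edge is a self-loop. Such an R need not be a subset of the identity — not valid.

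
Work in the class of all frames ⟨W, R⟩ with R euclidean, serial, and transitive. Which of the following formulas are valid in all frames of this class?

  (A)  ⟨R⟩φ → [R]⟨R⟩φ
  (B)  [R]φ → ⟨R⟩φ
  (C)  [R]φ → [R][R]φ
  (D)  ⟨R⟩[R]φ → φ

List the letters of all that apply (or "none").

A, B, C

(A) ⟨R⟩φ → [R]⟨R⟩φ is axiom 5; it is valid on a frame exactly when R is euclidean. Every such R is euclidean, so valid.
(B) [R]φ → ⟨R⟩φ is axiom D, which corresponds to seriality. Every such R is serial — valid.
(C) [R]φ → [R][R]φ (axiom 4) characterises the transitive frames. Every such R is transitive — valid.
(D) ⟨R⟩[R]φ → φ is the dual of axiom B, which corresponds to symmetry. Such an R need not be symmetric — not valid.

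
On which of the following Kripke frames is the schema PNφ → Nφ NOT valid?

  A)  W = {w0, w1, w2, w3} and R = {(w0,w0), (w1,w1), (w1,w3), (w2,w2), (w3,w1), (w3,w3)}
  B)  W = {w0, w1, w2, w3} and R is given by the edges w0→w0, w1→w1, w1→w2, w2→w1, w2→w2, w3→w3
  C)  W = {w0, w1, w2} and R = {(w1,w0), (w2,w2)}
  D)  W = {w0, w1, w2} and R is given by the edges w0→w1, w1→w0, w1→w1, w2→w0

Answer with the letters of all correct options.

C, D

The schema PNφ → Nφ is the dual of axiom 5; it is valid on a frame iff R is euclidean.
(A) R is euclidean (any two R-successors of the same world are R-related), so the schema is valid here.
(B) R is euclidean (any two R-successors of the same world are R-related), so the schema is valid here.
(C) R is not euclidean (w1 R w0 and w1 R w0 but not w0 R w0), so the schema fails here.
(D) R is not euclidean (w1 R w0 and w1 R w0 but not w0 R w0), so the schema fails here.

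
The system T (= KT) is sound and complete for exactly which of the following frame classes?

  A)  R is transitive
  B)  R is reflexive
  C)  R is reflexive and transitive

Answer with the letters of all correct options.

B

(A) this class determines K4, not T (= KT).
(B) T (= KT) is sound and complete for exactly this class.
(C) this class determines S4, not T (= KT).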